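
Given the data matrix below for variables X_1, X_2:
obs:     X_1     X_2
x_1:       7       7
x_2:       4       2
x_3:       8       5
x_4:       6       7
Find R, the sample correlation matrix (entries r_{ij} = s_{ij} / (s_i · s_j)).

Step 1 — column means:
  mean(X_1) = (7 + 4 + 8 + 6) / 4 = 25/4 = 6.25
  mean(X_2) = (7 + 2 + 5 + 7) / 4 = 21/4 = 5.25

Step 2 — sample variances and covariances s[i,j] = (1/(n-1)) · Σ_k (x_{k,i} - mean_i) · (x_{k,j} - mean_j), with n-1 = 3:
  s[X_1,X_1] = ((0.75)·(0.75) + (-2.25)·(-2.25) + (1.75)·(1.75) + (-0.25)·(-0.25)) / 3 = 8.75/3 = 2.9167
  s[X_1,X_2] = ((0.75)·(1.75) + (-2.25)·(-3.25) + (1.75)·(-0.25) + (-0.25)·(1.75)) / 3 = 7.75/3 = 2.5833
  s[X_2,X_2] = ((1.75)·(1.75) + (-3.25)·(-3.25) + (-0.25)·(-0.25) + (1.75)·(1.75)) / 3 = 16.75/3 = 5.5833
  Sample standard deviations s_i = √(s[i,i]):
  s(X_1) = √(2.9167) = 1.7078
  s(X_2) = √(5.5833) = 2.3629

Step 3 — r_{ij} = s_{ij} / (s_i · s_j):
  r[X_1,X_1] = 1 (diagonal).
  r[X_1,X_2] = 2.5833 / (1.7078 · 2.3629) = 2.5833 / 4.0354 = 0.6402
  r[X_2,X_2] = 1 (diagonal).

R is symmetric with unit diagonal. Assembling:

R = [[1, 0.6402],
 [0.6402, 1]]


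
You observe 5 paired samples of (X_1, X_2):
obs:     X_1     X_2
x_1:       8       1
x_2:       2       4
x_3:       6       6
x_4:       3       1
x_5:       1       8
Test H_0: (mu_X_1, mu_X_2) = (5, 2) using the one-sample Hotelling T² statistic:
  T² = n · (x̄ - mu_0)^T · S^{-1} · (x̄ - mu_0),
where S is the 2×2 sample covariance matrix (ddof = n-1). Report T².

Step 1 — sample mean vector:
  mean(X_1) = (8 + 2 + 6 + 3 + 1) / 5 = 20/5 = 4
  mean(X_2) = (1 + 4 + 6 + 1 + 8) / 5 = 20/5 = 4
  x̄ = (4, 4),  deviation x̄ - mu_0 = (4, 4) - (5, 2) = (-1, 2).

Step 2 — sample covariance matrix, S[i,j] = (1/(n-1)) · Σ_k (x_{k,i} - mean_i) · (x_{k,j} - mean_j), divisor n-1 = 4:
  S[X_1,X_1] = ((4)·(4) + (-2)·(-2) + (2)·(2) + (-1)·(-1) + (-3)·(-3)) / 4 = 34/4 = 8.5
  S[X_1,X_2] = ((4)·(-3) + (-2)·(0) + (2)·(2) + (-1)·(-3) + (-3)·(4)) / 4 = -17/4 = -4.25
  S[X_2,X_2] = ((-3)·(-3) + (0)·(0) + (2)·(2) + (-3)·(-3) + (4)·(4)) / 4 = 38/4 = 9.5
  S = [[8.5, -4.25],
 [-4.25, 9.5]].

Step 3 — invert S. det(S) = 8.5·9.5 - (-4.25)² = 62.6875.
  S^{-1} = (1/det) · [[d, -b], [-b, a]] = [[0.1515, 0.0678],
 [0.0678, 0.1356]].

Step 4 — quadratic form (x̄ - mu_0)^T · S^{-1} · (x̄ - mu_0):
  S^{-1} · (x̄ - mu_0) = (-0.016, 0.2034),
  (x̄ - mu_0)^T · [...] = (-1)·(-0.016) + (2)·(0.2034) = 0.4227.

Step 5 — scale by n: T² = 5 · 0.4227 = 2.1137.

T² ≈ 2.1137


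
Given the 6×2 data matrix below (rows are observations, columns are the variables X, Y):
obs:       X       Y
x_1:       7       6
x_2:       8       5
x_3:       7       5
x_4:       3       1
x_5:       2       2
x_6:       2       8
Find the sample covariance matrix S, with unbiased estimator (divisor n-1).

Step 1 — column means:
  mean(X) = (7 + 8 + 7 + 3 + 2 + 2) / 6 = 29/6 = 4.8333
  mean(Y) = (6 + 5 + 5 + 1 + 2 + 8) / 6 = 27/6 = 4.5

Step 2 — sample covariance S[i,j] = (1/(n-1)) · Σ_k (x_{k,i} - mean_i) · (x_{k,j} - mean_j), with n-1 = 5.
  S[X,X] = ((2.1667)·(2.1667) + (3.1667)·(3.1667) + (2.1667)·(2.1667) + (-1.8333)·(-1.8333) + (-2.8333)·(-2.8333) + (-2.8333)·(-2.8333)) / 5 = 38.8333/5 = 7.7667
  S[X,Y] = ((2.1667)·(1.5) + (3.1667)·(0.5) + (2.1667)·(0.5) + (-1.8333)·(-3.5) + (-2.8333)·(-2.5) + (-2.8333)·(3.5)) / 5 = 9.5/5 = 1.9
  S[Y,Y] = ((1.5)·(1.5) + (0.5)·(0.5) + (0.5)·(0.5) + (-3.5)·(-3.5) + (-2.5)·(-2.5) + (3.5)·(3.5)) / 5 = 33.5/5 = 6.7

S is symmetric (S[j,i] = S[i,j]). Assembling:

S = [[7.7667, 1.9],
 [1.9, 6.7]]


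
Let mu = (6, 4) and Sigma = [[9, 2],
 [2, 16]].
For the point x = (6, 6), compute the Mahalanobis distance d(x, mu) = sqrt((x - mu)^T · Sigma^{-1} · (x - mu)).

Step 1 — centre the observation: (x - mu) = (0, 2).

Step 2 — invert Sigma. det(Sigma) = 9·16 - (2)² = 140.
  Sigma^{-1} = (1/det) · [[d, -b], [-b, a]] = [[0.1143, -0.0143],
 [-0.0143, 0.0643]].

Step 3 — form the quadratic (x - mu)^T · Sigma^{-1} · (x - mu):
  Sigma^{-1} · (x - mu) = (-0.0286, 0.1286).
  (x - mu)^T · [Sigma^{-1} · (x - mu)] = (0)·(-0.0286) + (2)·(0.1286) = 0.2571.

Step 4 — take square root: d = √(0.2571) ≈ 0.5071.

d(x, mu) = √(0.2571) ≈ 0.5071


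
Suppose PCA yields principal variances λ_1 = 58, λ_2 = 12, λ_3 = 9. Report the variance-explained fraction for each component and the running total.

Step 1 — total variance = trace(Sigma) = Σ λ_i = 58 + 12 + 9 = 79.

Step 2 — fraction explained by component i = λ_i / Σ λ:
  PC1: 58/79 = 0.7342
  PC2: 12/79 = 0.1519
  PC3: 9/79 = 0.1139

Step 3 — cumulative fraction after k components = (λ_1 + ... + λ_k) / Σ λ:
  k = 1: 58/79 = 0.7342
  k = 2: (58 + 12)/79 = 70/79 = 0.8861
  k = 3: (58 + 12 + 9)/79 = 79/79 = 1

Summary (fraction, with percent):

explained: PC1 0.7342 (73.42%), PC2 0.1519 (15.19%), PC3 0.1139 (11.39%);  cumulative: 0.7342, 0.8861, 1


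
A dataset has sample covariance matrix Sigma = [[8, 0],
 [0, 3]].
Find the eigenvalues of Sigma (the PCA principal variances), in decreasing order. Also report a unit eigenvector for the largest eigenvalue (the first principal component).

Step 1 — characteristic polynomial of 2×2 Sigma:
  det(Sigma - λI) = λ² - trace · λ + det = 0.
  trace = 8 + 3 = 11, det = 8·3 - (0)² = 24.
Step 2 — discriminant:
  Δ = trace² - 4·det = 121 - 96 = 25.
Step 3 — eigenvalues:
  λ = (trace ± √Δ)/2 = (11 ± 5)/2,
  λ_1 = 8,  λ_2 = 3.

Step 4 — unit eigenvector for λ_1: Sigma is diagonal, so its eigenvectors are the coordinate axes. λ_1 = 8 is the diagonal entry on the first coordinate axis, hence
  v_1 = (1, 0) (||v_1|| = 1).

λ_1 = 8,  λ_2 = 3;  v_1 ≈ (1, 0)


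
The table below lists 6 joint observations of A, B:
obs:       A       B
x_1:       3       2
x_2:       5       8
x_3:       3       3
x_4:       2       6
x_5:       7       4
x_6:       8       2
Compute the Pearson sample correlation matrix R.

Step 1 — column means:
  mean(A) = (3 + 5 + 3 + 2 + 7 + 8) / 6 = 28/6 = 4.6667
  mean(B) = (2 + 8 + 3 + 6 + 4 + 2) / 6 = 25/6 = 4.1667

Step 2 — sample variances and covariances s[i,j] = (1/(n-1)) · Σ_k (x_{k,i} - mean_i) · (x_{k,j} - mean_j), with n-1 = 5:
  s[A,A] = ((-1.6667)·(-1.6667) + (0.3333)·(0.3333) + (-1.6667)·(-1.6667) + (-2.6667)·(-2.6667) + (2.3333)·(2.3333) + (3.3333)·(3.3333)) / 5 = 29.3333/5 = 5.8667
  s[A,B] = ((-1.6667)·(-2.1667) + (0.3333)·(3.8333) + (-1.6667)·(-1.1667) + (-2.6667)·(1.8333) + (2.3333)·(-0.1667) + (3.3333)·(-2.1667)) / 5 = -5.6667/5 = -1.1333
  s[B,B] = ((-2.1667)·(-2.1667) + (3.8333)·(3.8333) + (-1.1667)·(-1.1667) + (1.8333)·(1.8333) + (-0.1667)·(-0.1667) + (-2.1667)·(-2.1667)) / 5 = 28.8333/5 = 5.7667
  Sample standard deviations s_i = √(s[i,i]):
  s(A) = √(5.8667) = 2.4221
  s(B) = √(5.7667) = 2.4014

Step 3 — r_{ij} = s_{ij} / (s_i · s_j):
  r[A,A] = 1 (diagonal).
  r[A,B] = -1.1333 / (2.4221 · 2.4014) = -1.1333 / 5.8165 = -0.1948
  r[B,B] = 1 (diagonal).

R is symmetric with unit diagonal. Assembling:

R = [[1, -0.1948],
 [-0.1948, 1]]


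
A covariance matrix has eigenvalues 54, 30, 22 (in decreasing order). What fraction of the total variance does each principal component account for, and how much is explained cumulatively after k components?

Step 1 — total variance = trace(Sigma) = Σ λ_i = 54 + 30 + 22 = 106.

Step 2 — fraction explained by component i = λ_i / Σ λ:
  PC1: 54/106 = 0.5094
  PC2: 30/106 = 0.283
  PC3: 22/106 = 0.2075

Step 3 — cumulative fraction after k components = (λ_1 + ... + λ_k) / Σ λ:
  k = 1: 54/106 = 0.5094
  k = 2: (54 + 30)/106 = 84/106 = 0.7925
  k = 3: (54 + 30 + 22)/106 = 106/106 = 1

Summary (fraction, with percent):

explained: PC1 0.5094 (50.94%), PC2 0.283 (28.3%), PC3 0.2075 (20.75%);  cumulative: 0.5094, 0.7925, 1


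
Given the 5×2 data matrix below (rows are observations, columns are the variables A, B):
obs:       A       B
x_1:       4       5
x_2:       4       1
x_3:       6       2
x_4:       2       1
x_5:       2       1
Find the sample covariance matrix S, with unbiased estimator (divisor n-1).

Step 1 — column means:
  mean(A) = (4 + 4 + 6 + 2 + 2) / 5 = 18/5 = 3.6
  mean(B) = (5 + 1 + 2 + 1 + 1) / 5 = 10/5 = 2

Step 2 — sample covariance S[i,j] = (1/(n-1)) · Σ_k (x_{k,i} - mean_i) · (x_{k,j} - mean_j), with n-1 = 4.
  S[A,A] = ((0.4)·(0.4) + (0.4)·(0.4) + (2.4)·(2.4) + (-1.6)·(-1.6) + (-1.6)·(-1.6)) / 4 = 11.2/4 = 2.8
  S[A,B] = ((0.4)·(3) + (0.4)·(-1) + (2.4)·(0) + (-1.6)·(-1) + (-1.6)·(-1)) / 4 = 4/4 = 1
  S[B,B] = ((3)·(3) + (-1)·(-1) + (0)·(0) + (-1)·(-1) + (-1)·(-1)) / 4 = 12/4 = 3

S is symmetric (S[j,i] = S[i,j]). Assembling:

S = [[2.8, 1],
 [1, 3]]


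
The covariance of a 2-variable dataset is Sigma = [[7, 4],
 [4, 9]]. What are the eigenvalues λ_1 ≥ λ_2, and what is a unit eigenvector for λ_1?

Step 1 — characteristic polynomial of 2×2 Sigma:
  det(Sigma - λI) = λ² - trace · λ + det = 0.
  trace = 7 + 9 = 16, det = 7·9 - (4)² = 47.
Step 2 — discriminant:
  Δ = trace² - 4·det = 256 - 188 = 68.
Step 3 — eigenvalues:
  λ = (trace ± √Δ)/2 = (16 ± 8.2462)/2,
  λ_1 = 12.1231,  λ_2 = 3.8769.

Step 4 — unit eigenvector for λ_1: solve (Sigma - λ_1 I)v = 0. First row:
  (7 - 12.1231)·v_x + (4)·v_y = 0, i.e. (-5.1231)·v_x + (4)·v_y = 0,
  so v ∝ (b, λ_1 - a) = (4, 5.1231) = u.
  ||u|| = √((4)² + (5.1231)²) = √(42.2462) ≈ 6.4997,
  v_1 = u/||u|| ≈ (0.6154, 0.7882) (||v_1|| = 1).

λ_1 = 12.1231,  λ_2 = 3.8769;  v_1 ≈ (0.6154, 0.7882)


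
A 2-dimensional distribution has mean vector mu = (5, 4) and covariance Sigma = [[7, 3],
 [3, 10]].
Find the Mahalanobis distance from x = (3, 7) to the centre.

Step 1 — centre the observation: (x - mu) = (-2, 3).

Step 2 — invert Sigma. det(Sigma) = 7·10 - (3)² = 61.
  Sigma^{-1} = (1/det) · [[d, -b], [-b, a]] = [[0.1639, -0.0492],
 [-0.0492, 0.1148]].

Step 3 — form the quadratic (x - mu)^T · Sigma^{-1} · (x - mu):
  Sigma^{-1} · (x - mu) = (-0.4754, 0.4426).
  (x - mu)^T · [Sigma^{-1} · (x - mu)] = (-2)·(-0.4754) + (3)·(0.4426) = 2.2787.

Step 4 — take square root: d = √(2.2787) ≈ 1.5095.

d(x, mu) = √(2.2787) ≈ 1.5095


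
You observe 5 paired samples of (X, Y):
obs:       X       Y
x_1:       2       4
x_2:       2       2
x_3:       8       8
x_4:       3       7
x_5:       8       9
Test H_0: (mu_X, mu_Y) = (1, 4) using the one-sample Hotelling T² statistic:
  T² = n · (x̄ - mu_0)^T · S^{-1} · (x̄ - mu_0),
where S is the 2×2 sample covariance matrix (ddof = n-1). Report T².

Step 1 — sample mean vector:
  mean(X) = (2 + 2 + 8 + 3 + 8) / 5 = 23/5 = 4.6
  mean(Y) = (4 + 2 + 8 + 7 + 9) / 5 = 30/5 = 6
  x̄ = (4.6, 6),  deviation x̄ - mu_0 = (4.6, 6) - (1, 4) = (3.6, 2).

Step 2 — sample covariance matrix, S[i,j] = (1/(n-1)) · Σ_k (x_{k,i} - mean_i) · (x_{k,j} - mean_j), divisor n-1 = 4:
  S[X,X] = ((-2.6)·(-2.6) + (-2.6)·(-2.6) + (3.4)·(3.4) + (-1.6)·(-1.6) + (3.4)·(3.4)) / 4 = 39.2/4 = 9.8
  S[X,Y] = ((-2.6)·(-2) + (-2.6)·(-4) + (3.4)·(2) + (-1.6)·(1) + (3.4)·(3)) / 4 = 31/4 = 7.75
  S[Y,Y] = ((-2)·(-2) + (-4)·(-4) + (2)·(2) + (1)·(1) + (3)·(3)) / 4 = 34/4 = 8.5
  S = [[9.8, 7.75],
 [7.75, 8.5]].

Step 3 — invert S. det(S) = 9.8·8.5 - (7.75)² = 23.2375.
  S^{-1} = (1/det) · [[d, -b], [-b, a]] = [[0.3658, -0.3335],
 [-0.3335, 0.4217]].

Step 4 — quadratic form (x̄ - mu_0)^T · S^{-1} · (x̄ - mu_0):
  S^{-1} · (x̄ - mu_0) = (0.6498, -0.3572),
  (x̄ - mu_0)^T · [...] = (3.6)·(0.6498) + (2)·(-0.3572) = 1.625.

Step 5 — scale by n: T² = 5 · 1.625 = 8.1248.

T² ≈ 8.1248


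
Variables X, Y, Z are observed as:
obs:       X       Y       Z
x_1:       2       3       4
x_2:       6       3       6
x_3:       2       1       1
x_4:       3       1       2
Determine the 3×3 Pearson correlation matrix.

Step 1 — column means:
  mean(X) = (2 + 6 + 2 + 3) / 4 = 13/4 = 3.25
  mean(Y) = (3 + 3 + 1 + 1) / 4 = 8/4 = 2
  mean(Z) = (4 + 6 + 1 + 2) / 4 = 13/4 = 3.25

Step 2 — sample variances and covariances s[i,j] = (1/(n-1)) · Σ_k (x_{k,i} - mean_i) · (x_{k,j} - mean_j), with n-1 = 3:
  s[X,X] = ((-1.25)·(-1.25) + (2.75)·(2.75) + (-1.25)·(-1.25) + (-0.25)·(-0.25)) / 3 = 10.75/3 = 3.5833
  s[X,Y] = ((-1.25)·(1) + (2.75)·(1) + (-1.25)·(-1) + (-0.25)·(-1)) / 3 = 3/3 = 1
  s[X,Z] = ((-1.25)·(0.75) + (2.75)·(2.75) + (-1.25)·(-2.25) + (-0.25)·(-1.25)) / 3 = 9.75/3 = 3.25
  s[Y,Y] = ((1)·(1) + (1)·(1) + (-1)·(-1) + (-1)·(-1)) / 3 = 4/3 = 1.3333
  s[Y,Z] = ((1)·(0.75) + (1)·(2.75) + (-1)·(-2.25) + (-1)·(-1.25)) / 3 = 7/3 = 2.3333
  s[Z,Z] = ((0.75)·(0.75) + (2.75)·(2.75) + (-2.25)·(-2.25) + (-1.25)·(-1.25)) / 3 = 14.75/3 = 4.9167
  Sample standard deviations s_i = √(s[i,i]):
  s(X) = √(3.5833) = 1.893
  s(Y) = √(1.3333) = 1.1547
  s(Z) = √(4.9167) = 2.2174

Step 3 — r_{ij} = s_{ij} / (s_i · s_j):
  r[X,X] = 1 (diagonal).
  r[X,Y] = 1 / (1.893 · 1.1547) = 1 / 2.1858 = 0.4575
  r[X,Z] = 3.25 / (1.893 · 2.2174) = 3.25 / 4.1974 = 0.7743
  r[Y,Y] = 1 (diagonal).
  r[Y,Z] = 2.3333 / (1.1547 · 2.2174) = 2.3333 / 2.5604 = 0.9113
  r[Z,Z] = 1 (diagonal).

R is symmetric with unit diagonal. Assembling:

R = [[1, 0.4575, 0.7743],
 [0.4575, 1, 0.9113],
 [0.7743, 0.9113, 1]]


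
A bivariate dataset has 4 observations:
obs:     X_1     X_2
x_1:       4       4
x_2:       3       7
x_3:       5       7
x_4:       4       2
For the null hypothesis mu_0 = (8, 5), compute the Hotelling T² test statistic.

Step 1 — sample mean vector:
  mean(X_1) = (4 + 3 + 5 + 4) / 4 = 16/4 = 4
  mean(X_2) = (4 + 7 + 7 + 2) / 4 = 20/4 = 5
  x̄ = (4, 5),  deviation x̄ - mu_0 = (4, 5) - (8, 5) = (-4, 0).

Step 2 — sample covariance matrix, S[i,j] = (1/(n-1)) · Σ_k (x_{k,i} - mean_i) · (x_{k,j} - mean_j), divisor n-1 = 3:
  S[X_1,X_1] = ((0)·(0) + (-1)·(-1) + (1)·(1) + (0)·(0)) / 3 = 2/3 = 0.6667
  S[X_1,X_2] = ((0)·(-1) + (-1)·(2) + (1)·(2) + (0)·(-3)) / 3 = 0/3 = 0
  S[X_2,X_2] = ((-1)·(-1) + (2)·(2) + (2)·(2) + (-3)·(-3)) / 3 = 18/3 = 6
  S = [[0.6667, 0],
 [0, 6]].

Step 3 — invert S. det(S) = 0.6667·6 - (0)² = 4.
  S^{-1} = (1/det) · [[d, -b], [-b, a]] = [[1.5, 0],
 [0, 0.1667]].

Step 4 — quadratic form (x̄ - mu_0)^T · S^{-1} · (x̄ - mu_0):
  S^{-1} · (x̄ - mu_0) = (-6, 0),
  (x̄ - mu_0)^T · [...] = (-4)·(-6) + (0)·(0) = 24.

Step 5 — scale by n: T² = 4 · 24 = 96.

T² ≈ 96


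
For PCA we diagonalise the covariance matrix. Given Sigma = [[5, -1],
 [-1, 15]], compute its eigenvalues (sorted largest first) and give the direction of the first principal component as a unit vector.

Step 1 — characteristic polynomial of 2×2 Sigma:
  det(Sigma - λI) = λ² - trace · λ + det = 0.
  trace = 5 + 15 = 20, det = 5·15 - (-1)² = 74.
Step 2 — discriminant:
  Δ = trace² - 4·det = 400 - 296 = 104.
Step 3 — eigenvalues:
  λ = (trace ± √Δ)/2 = (20 ± 10.198)/2,
  λ_1 = 15.099,  λ_2 = 4.901.

Step 4 — unit eigenvector for λ_1: solve (Sigma - λ_1 I)v = 0. First row:
  (5 - 15.099)·v_x + (-1)·v_y = 0, i.e. (-10.099)·v_x + (-1)·v_y = 0,
  so v ∝ (b, λ_1 - a) = (-1, 10.099); multiply by -1 so the first entry is positive: u = (1, -10.099).
  ||u|| = √((1)² + (-10.099)²) = √(102.9902) ≈ 10.1484,
  v_1 = u/||u|| ≈ (0.0985, -0.9951) (||v_1|| = 1).

λ_1 = 15.099,  λ_2 = 4.901;  v_1 ≈ (0.0985, -0.9951)


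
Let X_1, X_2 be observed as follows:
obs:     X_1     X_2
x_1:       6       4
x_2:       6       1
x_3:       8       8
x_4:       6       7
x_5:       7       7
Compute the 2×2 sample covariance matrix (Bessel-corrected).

Step 1 — column means:
  mean(X_1) = (6 + 6 + 8 + 6 + 7) / 5 = 33/5 = 6.6
  mean(X_2) = (4 + 1 + 8 + 7 + 7) / 5 = 27/5 = 5.4

Step 2 — sample covariance S[i,j] = (1/(n-1)) · Σ_k (x_{k,i} - mean_i) · (x_{k,j} - mean_j), with n-1 = 4.
  S[X_1,X_1] = ((-0.6)·(-0.6) + (-0.6)·(-0.6) + (1.4)·(1.4) + (-0.6)·(-0.6) + (0.4)·(0.4)) / 4 = 3.2/4 = 0.8
  S[X_1,X_2] = ((-0.6)·(-1.4) + (-0.6)·(-4.4) + (1.4)·(2.6) + (-0.6)·(1.6) + (0.4)·(1.6)) / 4 = 6.8/4 = 1.7
  S[X_2,X_2] = ((-1.4)·(-1.4) + (-4.4)·(-4.4) + (2.6)·(2.6) + (1.6)·(1.6) + (1.6)·(1.6)) / 4 = 33.2/4 = 8.3

S is symmetric (S[j,i] = S[i,j]). Assembling:

S = [[0.8, 1.7],
 [1.7, 8.3]]


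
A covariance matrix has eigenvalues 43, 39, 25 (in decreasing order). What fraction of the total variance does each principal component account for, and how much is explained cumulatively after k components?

Step 1 — total variance = trace(Sigma) = Σ λ_i = 43 + 39 + 25 = 107.

Step 2 — fraction explained by component i = λ_i / Σ λ:
  PC1: 43/107 = 0.4019
  PC2: 39/107 = 0.3645
  PC3: 25/107 = 0.2336

Step 3 — cumulative fraction after k components = (λ_1 + ... + λ_k) / Σ λ:
  k = 1: 43/107 = 0.4019
  k = 2: (43 + 39)/107 = 82/107 = 0.7664
  k = 3: (43 + 39 + 25)/107 = 107/107 = 1

Summary (fraction, with percent):

explained: PC1 0.4019 (40.19%), PC2 0.3645 (36.45%), PC3 0.2336 (23.36%);  cumulative: 0.4019, 0.7664, 1


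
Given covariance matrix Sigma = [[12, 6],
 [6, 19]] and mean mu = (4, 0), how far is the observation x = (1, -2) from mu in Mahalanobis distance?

Step 1 — centre the observation: (x - mu) = (-3, -2).

Step 2 — invert Sigma. det(Sigma) = 12·19 - (6)² = 192.
  Sigma^{-1} = (1/det) · [[d, -b], [-b, a]] = [[0.099, -0.0312],
 [-0.0312, 0.0625]].

Step 3 — form the quadratic (x - mu)^T · Sigma^{-1} · (x - mu):
  Sigma^{-1} · (x - mu) = (-0.2344, -0.0312).
  (x - mu)^T · [Sigma^{-1} · (x - mu)] = (-3)·(-0.2344) + (-2)·(-0.0312) = 0.7656.

Step 4 — take square root: d = √(0.7656) ≈ 0.875.

d(x, mu) = √(0.7656) ≈ 0.875


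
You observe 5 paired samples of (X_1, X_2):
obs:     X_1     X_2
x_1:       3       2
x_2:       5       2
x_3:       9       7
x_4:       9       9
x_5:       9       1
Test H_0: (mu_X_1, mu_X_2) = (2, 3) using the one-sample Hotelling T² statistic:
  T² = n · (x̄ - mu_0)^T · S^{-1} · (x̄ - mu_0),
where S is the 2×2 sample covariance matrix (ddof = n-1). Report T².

Step 1 — sample mean vector:
  mean(X_1) = (3 + 5 + 9 + 9 + 9) / 5 = 35/5 = 7
  mean(X_2) = (2 + 2 + 7 + 9 + 1) / 5 = 21/5 = 4.2
  x̄ = (7, 4.2),  deviation x̄ - mu_0 = (7, 4.2) - (2, 3) = (5, 1.2).

Step 2 — sample covariance matrix, S[i,j] = (1/(n-1)) · Σ_k (x_{k,i} - mean_i) · (x_{k,j} - mean_j), divisor n-1 = 4:
  S[X_1,X_1] = ((-4)·(-4) + (-2)·(-2) + (2)·(2) + (2)·(2) + (2)·(2)) / 4 = 32/4 = 8
  S[X_1,X_2] = ((-4)·(-2.2) + (-2)·(-2.2) + (2)·(2.8) + (2)·(4.8) + (2)·(-3.2)) / 4 = 22/4 = 5.5
  S[X_2,X_2] = ((-2.2)·(-2.2) + (-2.2)·(-2.2) + (2.8)·(2.8) + (4.8)·(4.8) + (-3.2)·(-3.2)) / 4 = 50.8/4 = 12.7
  S = [[8, 5.5],
 [5.5, 12.7]].

Step 3 — invert S. det(S) = 8·12.7 - (5.5)² = 71.35.
  S^{-1} = (1/det) · [[d, -b], [-b, a]] = [[0.178, -0.0771],
 [-0.0771, 0.1121]].

Step 4 — quadratic form (x̄ - mu_0)^T · S^{-1} · (x̄ - mu_0):
  S^{-1} · (x̄ - mu_0) = (0.7975, -0.2509),
  (x̄ - mu_0)^T · [...] = (5)·(0.7975) + (1.2)·(-0.2509) = 3.6863.

Step 5 — scale by n: T² = 5 · 3.6863 = 18.4317.

T² ≈ 18.4317


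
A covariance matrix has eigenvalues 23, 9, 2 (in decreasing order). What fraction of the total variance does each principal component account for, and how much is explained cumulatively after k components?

Step 1 — total variance = trace(Sigma) = Σ λ_i = 23 + 9 + 2 = 34.

Step 2 — fraction explained by component i = λ_i / Σ λ:
  PC1: 23/34 = 0.6765
  PC2: 9/34 = 0.2647
  PC3: 2/34 = 0.0588

Step 3 — cumulative fraction after k components = (λ_1 + ... + λ_k) / Σ λ:
  k = 1: 23/34 = 0.6765
  k = 2: (23 + 9)/34 = 32/34 = 0.9412
  k = 3: (23 + 9 + 2)/34 = 34/34 = 1

Summary (fraction, with percent):

explained: PC1 0.6765 (67.65%), PC2 0.2647 (26.47%), PC3 0.0588 (5.88%);  cumulative: 0.6765, 0.9412, 1


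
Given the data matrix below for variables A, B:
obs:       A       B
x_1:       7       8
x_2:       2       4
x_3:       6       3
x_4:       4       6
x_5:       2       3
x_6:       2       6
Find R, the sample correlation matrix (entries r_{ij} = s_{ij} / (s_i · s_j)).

Step 1 — column means:
  mean(A) = (7 + 2 + 6 + 4 + 2 + 2) / 6 = 23/6 = 3.8333
  mean(B) = (8 + 4 + 3 + 6 + 3 + 6) / 6 = 30/6 = 5

Step 2 — sample variances and covariances s[i,j] = (1/(n-1)) · Σ_k (x_{k,i} - mean_i) · (x_{k,j} - mean_j), with n-1 = 5:
  s[A,A] = ((3.1667)·(3.1667) + (-1.8333)·(-1.8333) + (2.1667)·(2.1667) + (0.1667)·(0.1667) + (-1.8333)·(-1.8333) + (-1.8333)·(-1.8333)) / 5 = 24.8333/5 = 4.9667
  s[A,B] = ((3.1667)·(3) + (-1.8333)·(-1) + (2.1667)·(-2) + (0.1667)·(1) + (-1.8333)·(-2) + (-1.8333)·(1)) / 5 = 9/5 = 1.8
  s[B,B] = ((3)·(3) + (-1)·(-1) + (-2)·(-2) + (1)·(1) + (-2)·(-2) + (1)·(1)) / 5 = 20/5 = 4
  Sample standard deviations s_i = √(s[i,i]):
  s(A) = √(4.9667) = 2.2286
  s(B) = √(4) = 2

Step 3 — r_{ij} = s_{ij} / (s_i · s_j):
  r[A,A] = 1 (diagonal).
  r[A,B] = 1.8 / (2.2286 · 2) = 1.8 / 4.4572 = 0.4038
  r[B,B] = 1 (diagonal).

R is symmetric with unit diagonal. Assembling:

R = [[1, 0.4038],
 [0.4038, 1]]


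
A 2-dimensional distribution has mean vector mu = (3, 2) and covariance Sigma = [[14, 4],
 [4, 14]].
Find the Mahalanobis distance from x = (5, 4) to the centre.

Step 1 — centre the observation: (x - mu) = (2, 2).

Step 2 — invert Sigma. det(Sigma) = 14·14 - (4)² = 180.
  Sigma^{-1} = (1/det) · [[d, -b], [-b, a]] = [[0.0778, -0.0222],
 [-0.0222, 0.0778]].

Step 3 — form the quadratic (x - mu)^T · Sigma^{-1} · (x - mu):
  Sigma^{-1} · (x - mu) = (0.1111, 0.1111).
  (x - mu)^T · [Sigma^{-1} · (x - mu)] = (2)·(0.1111) + (2)·(0.1111) = 0.4444.

Step 4 — take square root: d = √(0.4444) ≈ 0.6667.

d(x, mu) = √(0.4444) ≈ 0.6667


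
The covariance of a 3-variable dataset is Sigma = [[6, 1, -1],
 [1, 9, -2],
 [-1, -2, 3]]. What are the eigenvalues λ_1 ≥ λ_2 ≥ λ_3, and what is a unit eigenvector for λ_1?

Step 1 — characteristic polynomial p(λ) = det(λI - Sigma) = λ³ - tr·λ² + c_1·λ - det, where tr = trace, c_1 = sum of the principal 2×2 minors, det = det(Sigma):
  tr = 6 + 9 + 3 = 18,
  c_1 = (6·9 - (1)²) + (6·3 - (-1)²) + (9·3 - (-2)²) = 53 + 17 + 23 = 93,
  det = 6·(9·3 - (-2)²) - (1)·((1)·3 - (-2)·(-1)) + (-1)·((1)·(-2) - 9·(-1)) = 6·(23) - (1)·(1) + (-1)·(7) = 130.
  So p(λ) = λ³ - 18λ² + 93λ - 130.
Step 2 — look for an integer root (rational root theorem: any rational root is an integer divisor of 130). Testing λ = 10:
  p(10) = 1000 - 1800 + 930 - 130 = 0  ✓
  Dividing out (λ - 10): p(λ) = (λ - 10)(λ² - 8λ + 13).
Step 3 — remaining eigenvalues from the quadratic λ² - 8λ + 13 = 0:
  Δ = 8² - 4·13 = 64 - 52 = 12,  λ = (8 ± √12)/2 = (8 ± 3.4641)/2 ≈ 5.7321 or 2.2679.
  Sorted: λ_1 = 10,  λ_2 = 5.7321,  λ_3 = 2.2679  (check: sum = 18 = tr ✓).

Step 4 — unit eigenvector for λ_1 = 10: v spans the null space of (Sigma - λ_1 I), whose rows are
  r_1 = (-4, 1, -1),  r_2 = (1, -1, -2),  r_3 = (-1, -2, -7).
  v is orthogonal to every row, so take v ∝ r_1 × r_2 = ((1)·(-2) - (-1)·(-1), (-1)·(1) - (-4)·(-2), (-4)·(-1) - (1)·(1)) = (-3, -9, 3).
  Rescale (divide by 3; multiply by -1 so the first nonzero entry is positive): u = (1, 3, -1).
  ||u|| = √((1)² + (3)² + (-1)²) = √(11) ≈ 3.3166,  v_1 = u/||u|| ≈ (0.3015, 0.9045, -0.3015) (||v_1|| = 1).

λ_1 = 10,  λ_2 = 5.7321,  λ_3 = 2.2679;  v_1 ≈ (0.3015, 0.9045, -0.3015)


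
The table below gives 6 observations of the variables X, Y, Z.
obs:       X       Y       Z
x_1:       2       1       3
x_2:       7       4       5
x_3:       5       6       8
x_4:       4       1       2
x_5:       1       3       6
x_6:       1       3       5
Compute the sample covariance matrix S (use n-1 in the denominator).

Step 1 — column means:
  mean(X) = (2 + 7 + 5 + 4 + 1 + 1) / 6 = 20/6 = 3.3333
  mean(Y) = (1 + 4 + 6 + 1 + 3 + 3) / 6 = 18/6 = 3
  mean(Z) = (3 + 5 + 8 + 2 + 6 + 5) / 6 = 29/6 = 4.8333

Step 2 — sample covariance S[i,j] = (1/(n-1)) · Σ_k (x_{k,i} - mean_i) · (x_{k,j} - mean_j), with n-1 = 5.
  S[X,X] = ((-1.3333)·(-1.3333) + (3.6667)·(3.6667) + (1.6667)·(1.6667) + (0.6667)·(0.6667) + (-2.3333)·(-2.3333) + (-2.3333)·(-2.3333)) / 5 = 29.3333/5 = 5.8667
  S[X,Y] = ((-1.3333)·(-2) + (3.6667)·(1) + (1.6667)·(3) + (0.6667)·(-2) + (-2.3333)·(0) + (-2.3333)·(0)) / 5 = 10/5 = 2
  S[X,Z] = ((-1.3333)·(-1.8333) + (3.6667)·(0.1667) + (1.6667)·(3.1667) + (0.6667)·(-2.8333) + (-2.3333)·(1.1667) + (-2.3333)·(0.1667)) / 5 = 3.3333/5 = 0.6667
  S[Y,Y] = ((-2)·(-2) + (1)·(1) + (3)·(3) + (-2)·(-2) + (0)·(0) + (0)·(0)) / 5 = 18/5 = 3.6
  S[Y,Z] = ((-2)·(-1.8333) + (1)·(0.1667) + (3)·(3.1667) + (-2)·(-2.8333) + (0)·(1.1667) + (0)·(0.1667)) / 5 = 19/5 = 3.8
  S[Z,Z] = ((-1.8333)·(-1.8333) + (0.1667)·(0.1667) + (3.1667)·(3.1667) + (-2.8333)·(-2.8333) + (1.1667)·(1.1667) + (0.1667)·(0.1667)) / 5 = 22.8333/5 = 4.5667

S is symmetric (S[j,i] = S[i,j]). Assembling:

S = [[5.8667, 2, 0.6667],
 [2, 3.6, 3.8],
 [0.6667, 3.8, 4.5667]]


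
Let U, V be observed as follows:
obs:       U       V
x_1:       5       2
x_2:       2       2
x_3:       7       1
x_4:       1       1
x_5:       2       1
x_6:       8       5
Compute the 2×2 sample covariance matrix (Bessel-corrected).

Step 1 — column means:
  mean(U) = (5 + 2 + 7 + 1 + 2 + 8) / 6 = 25/6 = 4.1667
  mean(V) = (2 + 2 + 1 + 1 + 1 + 5) / 6 = 12/6 = 2

Step 2 — sample covariance S[i,j] = (1/(n-1)) · Σ_k (x_{k,i} - mean_i) · (x_{k,j} - mean_j), with n-1 = 5.
  S[U,U] = ((0.8333)·(0.8333) + (-2.1667)·(-2.1667) + (2.8333)·(2.8333) + (-3.1667)·(-3.1667) + (-2.1667)·(-2.1667) + (3.8333)·(3.8333)) / 5 = 42.8333/5 = 8.5667
  S[U,V] = ((0.8333)·(0) + (-2.1667)·(0) + (2.8333)·(-1) + (-3.1667)·(-1) + (-2.1667)·(-1) + (3.8333)·(3)) / 5 = 14/5 = 2.8
  S[V,V] = ((0)·(0) + (0)·(0) + (-1)·(-1) + (-1)·(-1) + (-1)·(-1) + (3)·(3)) / 5 = 12/5 = 2.4

S is symmetric (S[j,i] = S[i,j]). Assembling:

S = [[8.5667, 2.8],
 [2.8, 2.4]]


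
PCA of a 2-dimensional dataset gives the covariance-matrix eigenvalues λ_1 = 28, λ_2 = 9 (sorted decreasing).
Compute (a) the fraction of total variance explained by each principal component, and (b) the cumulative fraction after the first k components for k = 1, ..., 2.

Step 1 — total variance = trace(Sigma) = Σ λ_i = 28 + 9 = 37.

Step 2 — fraction explained by component i = λ_i / Σ λ:
  PC1: 28/37 = 0.7568
  PC2: 9/37 = 0.2432

Step 3 — cumulative fraction after k components = (λ_1 + ... + λ_k) / Σ λ:
  k = 1: 28/37 = 0.7568
  k = 2: (28 + 9)/37 = 37/37 = 1

Summary (fraction, with percent):

explained: PC1 0.7568 (75.68%), PC2 0.2432 (24.32%);  cumulative: 0.7568, 1


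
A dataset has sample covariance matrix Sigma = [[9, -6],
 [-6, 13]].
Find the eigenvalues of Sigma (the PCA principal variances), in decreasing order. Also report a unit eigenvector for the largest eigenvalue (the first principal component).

Step 1 — characteristic polynomial of 2×2 Sigma:
  det(Sigma - λI) = λ² - trace · λ + det = 0.
  trace = 9 + 13 = 22, det = 9·13 - (-6)² = 81.
Step 2 — discriminant:
  Δ = trace² - 4·det = 484 - 324 = 160.
Step 3 — eigenvalues:
  λ = (trace ± √Δ)/2 = (22 ± 12.6491)/2,
  λ_1 = 17.3246,  λ_2 = 4.6754.

Step 4 — unit eigenvector for λ_1: solve (Sigma - λ_1 I)v = 0. First row:
  (9 - 17.3246)·v_x + (-6)·v_y = 0, i.e. (-8.3246)·v_x + (-6)·v_y = 0,
  so v ∝ (b, λ_1 - a) = (-6, 8.3246); multiply by -1 so the first entry is positive: u = (6, -8.3246).
  ||u|| = √((6)² + (-8.3246)²) = √(105.2982) ≈ 10.2615,
  v_1 = u/||u|| ≈ (0.5847, -0.8112) (||v_1|| = 1).

λ_1 = 17.3246,  λ_2 = 4.6754;  v_1 ≈ (0.5847, -0.8112)


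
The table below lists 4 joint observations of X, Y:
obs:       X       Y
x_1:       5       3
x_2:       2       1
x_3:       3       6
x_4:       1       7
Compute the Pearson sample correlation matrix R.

Step 1 — column means:
  mean(X) = (5 + 2 + 3 + 1) / 4 = 11/4 = 2.75
  mean(Y) = (3 + 1 + 6 + 7) / 4 = 17/4 = 4.25

Step 2 — sample variances and covariances s[i,j] = (1/(n-1)) · Σ_k (x_{k,i} - mean_i) · (x_{k,j} - mean_j), with n-1 = 3:
  s[X,X] = ((2.25)·(2.25) + (-0.75)·(-0.75) + (0.25)·(0.25) + (-1.75)·(-1.75)) / 3 = 8.75/3 = 2.9167
  s[X,Y] = ((2.25)·(-1.25) + (-0.75)·(-3.25) + (0.25)·(1.75) + (-1.75)·(2.75)) / 3 = -4.75/3 = -1.5833
  s[Y,Y] = ((-1.25)·(-1.25) + (-3.25)·(-3.25) + (1.75)·(1.75) + (2.75)·(2.75)) / 3 = 22.75/3 = 7.5833
  Sample standard deviations s_i = √(s[i,i]):
  s(X) = √(2.9167) = 1.7078
  s(Y) = √(7.5833) = 2.7538

Step 3 — r_{ij} = s_{ij} / (s_i · s_j):
  r[X,X] = 1 (diagonal).
  r[X,Y] = -1.5833 / (1.7078 · 2.7538) = -1.5833 / 4.703 = -0.3367
  r[Y,Y] = 1 (diagonal).

R is symmetric with unit diagonal. Assembling:

R = [[1, -0.3367],
 [-0.3367, 1]]


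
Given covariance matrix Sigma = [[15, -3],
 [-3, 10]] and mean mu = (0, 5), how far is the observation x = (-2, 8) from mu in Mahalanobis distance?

Step 1 — centre the observation: (x - mu) = (-2, 3).

Step 2 — invert Sigma. det(Sigma) = 15·10 - (-3)² = 141.
  Sigma^{-1} = (1/det) · [[d, -b], [-b, a]] = [[0.0709, 0.0213],
 [0.0213, 0.1064]].

Step 3 — form the quadratic (x - mu)^T · Sigma^{-1} · (x - mu):
  Sigma^{-1} · (x - mu) = (-0.078, 0.2766).
  (x - mu)^T · [Sigma^{-1} · (x - mu)] = (-2)·(-0.078) + (3)·(0.2766) = 0.9858.

Step 4 — take square root: d = √(0.9858) ≈ 0.9929.

d(x, mu) = √(0.9858) ≈ 0.9929


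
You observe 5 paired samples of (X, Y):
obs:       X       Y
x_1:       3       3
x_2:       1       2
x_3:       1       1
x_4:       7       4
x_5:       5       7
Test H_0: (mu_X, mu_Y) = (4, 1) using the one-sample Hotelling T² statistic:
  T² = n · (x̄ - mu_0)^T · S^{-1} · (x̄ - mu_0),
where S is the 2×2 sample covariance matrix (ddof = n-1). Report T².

Step 1 — sample mean vector:
  mean(X) = (3 + 1 + 1 + 7 + 5) / 5 = 17/5 = 3.4
  mean(Y) = (3 + 2 + 1 + 4 + 7) / 5 = 17/5 = 3.4
  x̄ = (3.4, 3.4),  deviation x̄ - mu_0 = (3.4, 3.4) - (4, 1) = (-0.6, 2.4).

Step 2 — sample covariance matrix, S[i,j] = (1/(n-1)) · Σ_k (x_{k,i} - mean_i) · (x_{k,j} - mean_j), divisor n-1 = 4:
  S[X,X] = ((-0.4)·(-0.4) + (-2.4)·(-2.4) + (-2.4)·(-2.4) + (3.6)·(3.6) + (1.6)·(1.6)) / 4 = 27.2/4 = 6.8
  S[X,Y] = ((-0.4)·(-0.4) + (-2.4)·(-1.4) + (-2.4)·(-2.4) + (3.6)·(0.6) + (1.6)·(3.6)) / 4 = 17.2/4 = 4.3
  S[Y,Y] = ((-0.4)·(-0.4) + (-1.4)·(-1.4) + (-2.4)·(-2.4) + (0.6)·(0.6) + (3.6)·(3.6)) / 4 = 21.2/4 = 5.3
  S = [[6.8, 4.3],
 [4.3, 5.3]].

Step 3 — invert S. det(S) = 6.8·5.3 - (4.3)² = 17.55.
  S^{-1} = (1/det) · [[d, -b], [-b, a]] = [[0.302, -0.245],
 [-0.245, 0.3875]].

Step 4 — quadratic form (x̄ - mu_0)^T · S^{-1} · (x̄ - mu_0):
  S^{-1} · (x̄ - mu_0) = (-0.7692, 1.0769),
  (x̄ - mu_0)^T · [...] = (-0.6)·(-0.7692) + (2.4)·(1.0769) = 3.0462.

Step 5 — scale by n: T² = 5 · 3.0462 = 15.2308.

T² ≈ 15.2308


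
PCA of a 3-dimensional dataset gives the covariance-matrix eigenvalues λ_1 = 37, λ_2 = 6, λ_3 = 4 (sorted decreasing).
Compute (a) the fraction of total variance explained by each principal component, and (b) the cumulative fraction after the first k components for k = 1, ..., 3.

Step 1 — total variance = trace(Sigma) = Σ λ_i = 37 + 6 + 4 = 47.

Step 2 — fraction explained by component i = λ_i / Σ λ:
  PC1: 37/47 = 0.7872
  PC2: 6/47 = 0.1277
  PC3: 4/47 = 0.0851

Step 3 — cumulative fraction after k components = (λ_1 + ... + λ_k) / Σ λ:
  k = 1: 37/47 = 0.7872
  k = 2: (37 + 6)/47 = 43/47 = 0.9149
  k = 3: (37 + 6 + 4)/47 = 47/47 = 1

Summary (fraction, with percent):

explained: PC1 0.7872 (78.72%), PC2 0.1277 (12.77%), PC3 0.0851 (8.51%);  cumulative: 0.7872, 0.9149, 1


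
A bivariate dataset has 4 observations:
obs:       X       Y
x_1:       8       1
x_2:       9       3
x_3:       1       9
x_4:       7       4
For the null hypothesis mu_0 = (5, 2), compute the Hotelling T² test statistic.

Step 1 — sample mean vector:
  mean(X) = (8 + 9 + 1 + 7) / 4 = 25/4 = 6.25
  mean(Y) = (1 + 3 + 9 + 4) / 4 = 17/4 = 4.25
  x̄ = (6.25, 4.25),  deviation x̄ - mu_0 = (6.25, 4.25) - (5, 2) = (1.25, 2.25).

Step 2 — sample covariance matrix, S[i,j] = (1/(n-1)) · Σ_k (x_{k,i} - mean_i) · (x_{k,j} - mean_j), divisor n-1 = 3:
  S[X,X] = ((1.75)·(1.75) + (2.75)·(2.75) + (-5.25)·(-5.25) + (0.75)·(0.75)) / 3 = 38.75/3 = 12.9167
  S[X,Y] = ((1.75)·(-3.25) + (2.75)·(-1.25) + (-5.25)·(4.75) + (0.75)·(-0.25)) / 3 = -34.25/3 = -11.4167
  S[Y,Y] = ((-3.25)·(-3.25) + (-1.25)·(-1.25) + (4.75)·(4.75) + (-0.25)·(-0.25)) / 3 = 34.75/3 = 11.5833
  S = [[12.9167, -11.4167],
 [-11.4167, 11.5833]].

Step 3 — invert S. det(S) = 12.9167·11.5833 - (-11.4167)² = 19.2778.
  S^{-1} = (1/det) · [[d, -b], [-b, a]] = [[0.6009, 0.5922],
 [0.5922, 0.67]].

Step 4 — quadratic form (x̄ - mu_0)^T · S^{-1} · (x̄ - mu_0):
  S^{-1} · (x̄ - mu_0) = (2.0836, 2.2478),
  (x̄ - mu_0)^T · [...] = (1.25)·(2.0836) + (2.25)·(2.2478) = 7.6621.

Step 5 — scale by n: T² = 4 · 7.6621 = 30.6484.

T² ≈ 30.6484


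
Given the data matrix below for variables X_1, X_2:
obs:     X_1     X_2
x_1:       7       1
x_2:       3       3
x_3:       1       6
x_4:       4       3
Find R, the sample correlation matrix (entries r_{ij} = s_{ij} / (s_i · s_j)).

Step 1 — column means:
  mean(X_1) = (7 + 3 + 1 + 4) / 4 = 15/4 = 3.75
  mean(X_2) = (1 + 3 + 6 + 3) / 4 = 13/4 = 3.25

Step 2 — sample variances and covariances s[i,j] = (1/(n-1)) · Σ_k (x_{k,i} - mean_i) · (x_{k,j} - mean_j), with n-1 = 3:
  s[X_1,X_1] = ((3.25)·(3.25) + (-0.75)·(-0.75) + (-2.75)·(-2.75) + (0.25)·(0.25)) / 3 = 18.75/3 = 6.25
  s[X_1,X_2] = ((3.25)·(-2.25) + (-0.75)·(-0.25) + (-2.75)·(2.75) + (0.25)·(-0.25)) / 3 = -14.75/3 = -4.9167
  s[X_2,X_2] = ((-2.25)·(-2.25) + (-0.25)·(-0.25) + (2.75)·(2.75) + (-0.25)·(-0.25)) / 3 = 12.75/3 = 4.25
  Sample standard deviations s_i = √(s[i,i]):
  s(X_1) = √(6.25) = 2.5
  s(X_2) = √(4.25) = 2.0616

Step 3 — r_{ij} = s_{ij} / (s_i · s_j):
  r[X_1,X_1] = 1 (diagonal).
  r[X_1,X_2] = -4.9167 / (2.5 · 2.0616) = -4.9167 / 5.1539 = -0.954
  r[X_2,X_2] = 1 (diagonal).

R is symmetric with unit diagonal. Assembling:

R = [[1, -0.954],
 [-0.954, 1]]


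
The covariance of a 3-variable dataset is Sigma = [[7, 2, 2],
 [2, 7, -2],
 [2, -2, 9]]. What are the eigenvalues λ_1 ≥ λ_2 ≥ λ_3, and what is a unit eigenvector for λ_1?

Step 1 — characteristic polynomial p(λ) = det(λI - Sigma) = λ³ - tr·λ² + c_1·λ - det, where tr = trace, c_1 = sum of the principal 2×2 minors, det = det(Sigma):
  tr = 7 + 7 + 9 = 23,
  c_1 = (7·7 - (2)²) + (7·9 - (2)²) + (7·9 - (-2)²) = 45 + 59 + 59 = 163,
  det = 7·(7·9 - (-2)²) - (2)·((2)·9 - (-2)·(2)) + (2)·((2)·(-2) - 7·(2)) = 7·(59) - (2)·(22) + (2)·(-18) = 333.
  So p(λ) = λ³ - 23λ² + 163λ - 333.
Step 2 — look for an integer root (rational root theorem: any rational root is an integer divisor of 333). Testing λ = 9:
  p(9) = 729 - 1863 + 1467 - 333 = 0  ✓
  Dividing out (λ - 9): p(λ) = (λ - 9)(λ² - 14λ + 37).
Step 3 — remaining eigenvalues from the quadratic λ² - 14λ + 37 = 0:
  Δ = 14² - 4·37 = 196 - 148 = 48,  λ = (14 ± √48)/2 = (14 ± 6.9282)/2 ≈ 10.4641 or 3.5359.
  Sorted: λ_1 = 10.4641,  λ_2 = 9,  λ_3 = 3.5359  (check: sum = 23 = tr ✓).

Step 4 — unit eigenvector for λ_1 ≈ 10.4641: v spans the null space of (Sigma - λ_1 I), whose rows are
  r_1 = (-3.4641, 2, 2),  r_2 = (2, -3.4641, -2),  r_3 = (2, -2, -1.4641).
  v is orthogonal to every row, so take v ∝ r_1 × r_2 = ((2)·(-2) - (2)·(-3.4641), (2)·(2) - (-3.4641)·(-2), (-3.4641)·(-3.4641) - (2)·(2)) ≈ (2.9282, -2.9282, 8).
  Let u = (2.9282, -2.9282, 8).
  ||u|| = √((2.9282)² + (-2.9282)² + (8)²) = √(81.1487) ≈ 9.0083,  v_1 = u/||u|| ≈ (0.3251, -0.3251, 0.8881) (||v_1|| = 1).

λ_1 = 10.4641,  λ_2 = 9,  λ_3 = 3.5359;  v_1 ≈ (0.3251, -0.3251, 0.8881)


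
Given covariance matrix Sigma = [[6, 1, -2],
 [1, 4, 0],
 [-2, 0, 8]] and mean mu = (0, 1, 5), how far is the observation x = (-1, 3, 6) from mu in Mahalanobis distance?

Step 1 — centre the observation: (x - mu) = (-1, 2, 1).

Step 2 — invert Sigma (cofactor / det for 3×3, or solve directly):
  Sigma^{-1} = [[0.1905, -0.0476, 0.0476],
 [-0.0476, 0.2619, -0.0119],
 [0.0476, -0.0119, 0.1369]].

Step 3 — form the quadratic (x - mu)^T · Sigma^{-1} · (x - mu):
  Sigma^{-1} · (x - mu) = (-0.2381, 0.5595, 0.0655).
  (x - mu)^T · [Sigma^{-1} · (x - mu)] = (-1)·(-0.2381) + (2)·(0.5595) + (1)·(0.0655) = 1.4226.

Step 4 — take square root: d = √(1.4226) ≈ 1.1927.

d(x, mu) = √(1.4226) ≈ 1.1927


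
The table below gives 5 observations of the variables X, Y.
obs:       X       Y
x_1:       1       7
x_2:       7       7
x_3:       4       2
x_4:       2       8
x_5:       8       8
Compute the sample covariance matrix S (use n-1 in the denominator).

Step 1 — column means:
  mean(X) = (1 + 7 + 4 + 2 + 8) / 5 = 22/5 = 4.4
  mean(Y) = (7 + 7 + 2 + 8 + 8) / 5 = 32/5 = 6.4

Step 2 — sample covariance S[i,j] = (1/(n-1)) · Σ_k (x_{k,i} - mean_i) · (x_{k,j} - mean_j), with n-1 = 4.
  S[X,X] = ((-3.4)·(-3.4) + (2.6)·(2.6) + (-0.4)·(-0.4) + (-2.4)·(-2.4) + (3.6)·(3.6)) / 4 = 37.2/4 = 9.3
  S[X,Y] = ((-3.4)·(0.6) + (2.6)·(0.6) + (-0.4)·(-4.4) + (-2.4)·(1.6) + (3.6)·(1.6)) / 4 = 3.2/4 = 0.8
  S[Y,Y] = ((0.6)·(0.6) + (0.6)·(0.6) + (-4.4)·(-4.4) + (1.6)·(1.6) + (1.6)·(1.6)) / 4 = 25.2/4 = 6.3

S is symmetric (S[j,i] = S[i,j]). Assembling:

S = [[9.3, 0.8],
 [0.8, 6.3]]


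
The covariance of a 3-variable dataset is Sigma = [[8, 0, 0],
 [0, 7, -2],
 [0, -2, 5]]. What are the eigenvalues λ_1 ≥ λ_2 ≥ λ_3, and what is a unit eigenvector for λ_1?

Step 1 — characteristic polynomial p(λ) = det(λI - Sigma) = λ³ - tr·λ² + c_1·λ - det, where tr = trace, c_1 = sum of the principal 2×2 minors, det = det(Sigma):
  tr = 8 + 7 + 5 = 20,
  c_1 = (8·7 - (0)²) + (8·5 - (0)²) + (7·5 - (-2)²) = 56 + 40 + 31 = 127,
  det = 8·(7·5 - (-2)²) - (0)·((0)·5 - (-2)·(0)) + (0)·((0)·(-2) - 7·(0)) = 8·(31) - (0)·(0) + (0)·(0) = 248.
  So p(λ) = λ³ - 20λ² + 127λ - 248.
Step 2 — look for an integer root (rational root theorem: any rational root is an integer divisor of 248). Testing λ = 8:
  p(8) = 512 - 1280 + 1016 - 248 = 0  ✓
  Dividing out (λ - 8): p(λ) = (λ - 8)(λ² - 12λ + 31).
Step 3 — remaining eigenvalues from the quadratic λ² - 12λ + 31 = 0:
  Δ = 12² - 4·31 = 144 - 124 = 20,  λ = (12 ± √20)/2 = (12 ± 4.4721)/2 ≈ 8.2361 or 3.7639.
  Sorted: λ_1 = 8.2361,  λ_2 = 8,  λ_3 = 3.7639  (check: sum = 20 = tr ✓).

Step 4 — unit eigenvector for λ_1 ≈ 8.2361: v spans the null space of (Sigma - λ_1 I), whose rows are
  r_1 = (-0.2361, 0, 0),  r_2 = (0, -1.2361, -2),  r_3 = (0, -2, -3.2361).
  v is orthogonal to every row, so take v ∝ r_1 × r_2 = ((0)·(-2) - (0)·(-1.2361), (0)·(0) - (-0.2361)·(-2), (-0.2361)·(-1.2361) - (0)·(0)) ≈ (0, -0.4721, 0.2918).
  Rescale (multiply by -1 so the first nonzero entry is positive): u = (0, 0.4721, -0.2918).
  ||u|| = √((0)² + (0.4721)² + (-0.2918)²) = √(0.3081) ≈ 0.555,  v_1 = u/||u|| ≈ (0, 0.8507, -0.5257) (||v_1|| = 1).

λ_1 = 8.2361,  λ_2 = 8,  λ_3 = 3.7639;  v_1 ≈ (0, 0.8507, -0.5257)


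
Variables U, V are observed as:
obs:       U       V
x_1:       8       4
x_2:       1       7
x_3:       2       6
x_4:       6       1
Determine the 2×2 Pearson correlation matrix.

Step 1 — column means:
  mean(U) = (8 + 1 + 2 + 6) / 4 = 17/4 = 4.25
  mean(V) = (4 + 7 + 6 + 1) / 4 = 18/4 = 4.5

Step 2 — sample variances and covariances s[i,j] = (1/(n-1)) · Σ_k (x_{k,i} - mean_i) · (x_{k,j} - mean_j), with n-1 = 3:
  s[U,U] = ((3.75)·(3.75) + (-3.25)·(-3.25) + (-2.25)·(-2.25) + (1.75)·(1.75)) / 3 = 32.75/3 = 10.9167
  s[U,V] = ((3.75)·(-0.5) + (-3.25)·(2.5) + (-2.25)·(1.5) + (1.75)·(-3.5)) / 3 = -19.5/3 = -6.5
  s[V,V] = ((-0.5)·(-0.5) + (2.5)·(2.5) + (1.5)·(1.5) + (-3.5)·(-3.5)) / 3 = 21/3 = 7
  Sample standard deviations s_i = √(s[i,i]):
  s(U) = √(10.9167) = 3.304
  s(V) = √(7) = 2.6458

Step 3 — r_{ij} = s_{ij} / (s_i · s_j):
  r[U,U] = 1 (diagonal).
  r[U,V] = -6.5 / (3.304 · 2.6458) = -6.5 / 8.7417 = -0.7436
  r[V,V] = 1 (diagonal).

R is symmetric with unit diagonal. Assembling:

R = [[1, -0.7436],
 [-0.7436, 1]]
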